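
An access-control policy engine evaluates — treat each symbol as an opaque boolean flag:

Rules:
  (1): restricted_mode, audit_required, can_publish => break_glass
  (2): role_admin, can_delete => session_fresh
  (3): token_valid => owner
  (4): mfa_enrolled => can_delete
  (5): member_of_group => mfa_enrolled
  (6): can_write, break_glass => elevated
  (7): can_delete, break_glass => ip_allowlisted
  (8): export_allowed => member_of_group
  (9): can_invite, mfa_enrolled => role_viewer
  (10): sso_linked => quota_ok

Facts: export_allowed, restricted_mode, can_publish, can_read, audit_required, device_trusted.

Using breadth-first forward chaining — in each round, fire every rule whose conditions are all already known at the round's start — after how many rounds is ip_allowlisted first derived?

[1] (1) [restricted_mode, audit_required, can_publish => break_glass]; (8) [export_allowed => member_of_group]. ⇒ new: break_glass, member_of_group.
[2] (5) [member_of_group => mfa_enrolled]. ⇒ new: mfa_enrolled.
[3] (4) [mfa_enrolled => can_delete]. ⇒ new: can_delete.
[4] (7) [can_delete, break_glass => ip_allowlisted]. ⇒ new: ip_allowlisted.
ip_allowlisted first appears in round 4.

4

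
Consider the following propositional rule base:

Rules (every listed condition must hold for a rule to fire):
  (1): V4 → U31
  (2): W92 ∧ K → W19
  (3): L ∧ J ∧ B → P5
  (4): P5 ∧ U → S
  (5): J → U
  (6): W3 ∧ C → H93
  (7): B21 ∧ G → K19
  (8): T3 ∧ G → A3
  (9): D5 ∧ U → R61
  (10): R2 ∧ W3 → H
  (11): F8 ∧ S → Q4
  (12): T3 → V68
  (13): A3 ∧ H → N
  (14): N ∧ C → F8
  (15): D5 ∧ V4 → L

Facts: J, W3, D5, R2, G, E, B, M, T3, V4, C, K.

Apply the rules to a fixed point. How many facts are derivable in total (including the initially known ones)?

25

Round 1 fires (1), (5), (6), (8), (10), (12), (15), giving U31, U, H93, A3, H, V68, L.
Round 2 fires (3), (9), (13), giving P5, R61, N.
Round 3 fires (4), (14), giving S, F8.
Round 4 fires (11), giving Q4.
Closure: {A3, B, C, D5, E, F8, G, H, H93, J, K, L, M, N, P5, Q4, R2, R61, S, T3, U, U31, V4, V68, W3} — 25 facts.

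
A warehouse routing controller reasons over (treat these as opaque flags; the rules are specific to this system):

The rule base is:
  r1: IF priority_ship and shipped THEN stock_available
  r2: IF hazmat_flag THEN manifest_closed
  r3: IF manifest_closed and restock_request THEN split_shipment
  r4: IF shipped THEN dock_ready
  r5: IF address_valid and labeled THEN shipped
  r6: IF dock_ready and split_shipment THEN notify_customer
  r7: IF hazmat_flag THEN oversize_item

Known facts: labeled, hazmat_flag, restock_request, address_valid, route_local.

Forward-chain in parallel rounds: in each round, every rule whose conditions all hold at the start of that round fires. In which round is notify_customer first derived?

Round 1 — r2, r5, r7, derive manifest_closed, shipped, oversize_item.
Round 2 — r3, r4, derive split_shipment, dock_ready.
Round 3 — r6, derive notify_customer.
notify_customer first appears in round 3.

3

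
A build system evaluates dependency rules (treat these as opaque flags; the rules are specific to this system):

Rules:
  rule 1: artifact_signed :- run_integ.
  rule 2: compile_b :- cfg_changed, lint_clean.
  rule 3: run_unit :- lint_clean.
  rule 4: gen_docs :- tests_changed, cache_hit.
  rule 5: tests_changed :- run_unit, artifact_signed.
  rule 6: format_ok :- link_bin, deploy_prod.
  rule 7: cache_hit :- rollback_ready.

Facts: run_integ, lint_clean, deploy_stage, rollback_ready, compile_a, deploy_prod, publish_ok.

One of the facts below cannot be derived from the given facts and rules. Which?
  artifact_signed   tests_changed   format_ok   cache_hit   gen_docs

format_ok

Round 1: rule 1 [artifact_signed :- run_integ.]; rule 3 [run_unit :- lint_clean.]; rule 7 [cache_hit :- rollback_ready.]. Adds artifact_signed, run_unit, cache_hit.
Round 2: rule 5 [tests_changed :- run_unit, artifact_signed.]. Adds tests_changed.
Round 3: rule 4 [gen_docs :- tests_changed, cache_hit.]. Adds gen_docs.
Derived: tests_changed (round 2), gen_docs (round 3), cache_hit (round 1), artifact_signed (round 1). format_ok never appears in any round.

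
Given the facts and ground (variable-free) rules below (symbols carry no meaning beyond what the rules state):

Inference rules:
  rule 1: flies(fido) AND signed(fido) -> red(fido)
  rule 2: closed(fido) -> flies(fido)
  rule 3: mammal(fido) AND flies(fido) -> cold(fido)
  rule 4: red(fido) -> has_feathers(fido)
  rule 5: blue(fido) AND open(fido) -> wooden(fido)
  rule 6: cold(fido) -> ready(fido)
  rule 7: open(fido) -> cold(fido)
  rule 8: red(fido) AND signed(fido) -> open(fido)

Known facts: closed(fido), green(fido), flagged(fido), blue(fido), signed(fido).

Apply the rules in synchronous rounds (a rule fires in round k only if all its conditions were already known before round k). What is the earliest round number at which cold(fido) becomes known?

Round 1: rule 2 [closed(fido) -> flies(fido)]. Adds flies(fido).
Round 2: rule 1 [flies(fido) AND signed(fido) -> red(fido)]. Adds red(fido).
Round 3: rule 4 [red(fido) -> has_feathers(fido)]; rule 8 [red(fido) AND signed(fido) -> open(fido)]. Adds has_feathers(fido), open(fido).
Round 4: rule 5 [blue(fido) AND open(fido) -> wooden(fido)]; rule 7 [open(fido) -> cold(fido)]. Adds wooden(fido), cold(fido).
cold(fido) first appears in round 4.

4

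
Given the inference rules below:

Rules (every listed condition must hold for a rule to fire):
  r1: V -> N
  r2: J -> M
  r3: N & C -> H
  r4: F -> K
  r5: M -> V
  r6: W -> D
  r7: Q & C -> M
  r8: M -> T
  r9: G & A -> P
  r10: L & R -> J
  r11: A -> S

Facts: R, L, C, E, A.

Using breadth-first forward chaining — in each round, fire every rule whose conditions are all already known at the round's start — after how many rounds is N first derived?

4

Round 1: r10 [L & R -> J]; r11 [A -> S]. Adds J, S.
Round 2: r2 [J -> M]. Adds M.
Round 3: r5 [M -> V]; r8 [M -> T]. Adds V, T.
Round 4: r1 [V -> N]. Adds N.
N first appears in round 4.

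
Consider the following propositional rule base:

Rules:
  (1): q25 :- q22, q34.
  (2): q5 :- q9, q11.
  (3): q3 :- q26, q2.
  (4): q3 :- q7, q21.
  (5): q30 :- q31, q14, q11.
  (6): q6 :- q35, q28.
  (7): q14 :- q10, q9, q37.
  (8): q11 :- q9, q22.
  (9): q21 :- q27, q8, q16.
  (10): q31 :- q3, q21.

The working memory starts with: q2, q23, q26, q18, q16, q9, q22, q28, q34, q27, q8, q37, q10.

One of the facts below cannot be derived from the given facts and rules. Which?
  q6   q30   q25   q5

q6

Round 1: (1) [q25 :- q22, q34.]; (3) [q3 :- q26, q2.]; (7) [q14 :- q10, q9, q37.]; (8) [q11 :- q9, q22.]; (9) [q21 :- q27, q8, q16.]. New: q25, q3, q14, q11, q21.
Round 2: (2) [q5 :- q9, q11.]; (10) [q31 :- q3, q21.]. New: q5, q31.
Round 3: (5) [q30 :- q31, q14, q11.]. New: q30.
Derived: q5 (round 2), q25 (round 1), q30 (round 3). q6 never appears in any round.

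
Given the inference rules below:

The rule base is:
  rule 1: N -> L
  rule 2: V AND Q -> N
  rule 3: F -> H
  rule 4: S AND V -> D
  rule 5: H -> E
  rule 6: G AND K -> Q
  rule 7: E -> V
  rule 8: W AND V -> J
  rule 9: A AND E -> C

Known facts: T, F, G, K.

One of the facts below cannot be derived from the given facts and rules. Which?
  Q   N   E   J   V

J

Round 1: rule 3 [F -> H]; rule 6 [G AND K -> Q]. Adds H, Q.
Round 2: rule 5 [H -> E]. Adds E.
Round 3: rule 7 [E -> V]. Adds V.
Round 4: rule 2 [V AND Q -> N]. Adds N.
Round 5: rule 1 [N -> L]. Adds L.
Derived: V (round 3), E (round 2), Q (round 1), N (round 4). J never appears in any round.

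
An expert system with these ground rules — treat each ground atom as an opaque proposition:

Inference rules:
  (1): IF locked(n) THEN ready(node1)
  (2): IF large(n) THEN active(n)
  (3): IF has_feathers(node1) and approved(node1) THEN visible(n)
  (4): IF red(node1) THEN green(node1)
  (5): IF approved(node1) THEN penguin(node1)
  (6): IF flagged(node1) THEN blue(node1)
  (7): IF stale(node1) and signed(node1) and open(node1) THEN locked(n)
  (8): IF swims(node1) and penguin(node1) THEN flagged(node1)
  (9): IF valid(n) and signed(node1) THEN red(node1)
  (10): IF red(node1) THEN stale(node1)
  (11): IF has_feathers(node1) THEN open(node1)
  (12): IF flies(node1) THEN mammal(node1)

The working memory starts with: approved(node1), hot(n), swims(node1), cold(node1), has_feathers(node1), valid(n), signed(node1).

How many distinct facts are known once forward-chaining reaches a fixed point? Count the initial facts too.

Round 1: (3) [IF has_feathers(node1) and approved(node1) THEN visible(n)]; (5) [IF approved(node1) THEN penguin(node1)]; (9) [IF valid(n) and signed(node1) THEN red(node1)]; (11) [IF has_feathers(node1) THEN open(node1)]. New: visible(n), penguin(node1), red(node1), open(node1).
Round 2: (4) [IF red(node1) THEN green(node1)]; (8) [IF swims(node1) and penguin(node1) THEN flagged(node1)]; (10) [IF red(node1) THEN stale(node1)]. New: green(node1), flagged(node1), stale(node1).
Round 3: (6) [IF flagged(node1) THEN blue(node1)]; (7) [IF stale(node1) and signed(node1) and open(node1) THEN locked(n)]. New: blue(node1), locked(n).
Round 4: (1) [IF locked(n) THEN ready(node1)]. New: ready(node1).
Closure: {approved(node1), blue(node1), cold(node1), flagged(node1), green(node1), has_feathers(node1), hot(n), locked(n), open(node1), penguin(node1), ready(node1), red(node1), signed(node1), stale(node1), swims(node1), valid(n), visible(n)} — 17 facts.

17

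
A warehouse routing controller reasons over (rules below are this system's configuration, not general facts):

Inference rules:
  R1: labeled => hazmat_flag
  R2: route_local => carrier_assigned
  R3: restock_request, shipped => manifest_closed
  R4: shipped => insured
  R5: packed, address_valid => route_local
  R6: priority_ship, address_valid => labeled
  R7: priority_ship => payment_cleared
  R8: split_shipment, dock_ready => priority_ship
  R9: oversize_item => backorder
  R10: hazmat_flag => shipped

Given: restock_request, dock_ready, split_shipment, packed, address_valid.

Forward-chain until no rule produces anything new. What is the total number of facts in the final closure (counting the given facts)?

14

Round 1 — R5, R8, derive route_local, priority_ship.
Round 2 — R2, R6, R7, derive carrier_assigned, labeled, payment_cleared.
Round 3 — R1, derive hazmat_flag.
Round 4 — R10, derive shipped.
Round 5 — R3, R4, derive manifest_closed, insured.
Closure: {address_valid, carrier_assigned, dock_ready, hazmat_flag, insured, labeled, manifest_closed, packed, payment_cleared, priority_ship, restock_request, route_local, shipped, split_shipment} — 14 facts.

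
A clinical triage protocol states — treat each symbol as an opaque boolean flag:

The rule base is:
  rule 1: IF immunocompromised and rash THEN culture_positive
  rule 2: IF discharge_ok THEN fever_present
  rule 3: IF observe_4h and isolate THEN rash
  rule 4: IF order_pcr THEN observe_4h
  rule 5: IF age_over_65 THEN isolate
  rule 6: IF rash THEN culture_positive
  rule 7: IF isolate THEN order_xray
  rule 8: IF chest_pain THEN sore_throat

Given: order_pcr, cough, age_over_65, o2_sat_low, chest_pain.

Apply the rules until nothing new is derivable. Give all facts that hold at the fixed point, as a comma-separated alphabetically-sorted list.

age_over_65, chest_pain, cough, culture_positive, isolate, o2_sat_low, observe_4h, order_pcr, order_xray, rash, sore_throat

Round 1 — rule 4, rule 5, rule 8, derive observe_4h, isolate, sore_throat.
Round 2 — rule 3, rule 7, derive rash, order_xray.
Round 3 — rule 6, derive culture_positive.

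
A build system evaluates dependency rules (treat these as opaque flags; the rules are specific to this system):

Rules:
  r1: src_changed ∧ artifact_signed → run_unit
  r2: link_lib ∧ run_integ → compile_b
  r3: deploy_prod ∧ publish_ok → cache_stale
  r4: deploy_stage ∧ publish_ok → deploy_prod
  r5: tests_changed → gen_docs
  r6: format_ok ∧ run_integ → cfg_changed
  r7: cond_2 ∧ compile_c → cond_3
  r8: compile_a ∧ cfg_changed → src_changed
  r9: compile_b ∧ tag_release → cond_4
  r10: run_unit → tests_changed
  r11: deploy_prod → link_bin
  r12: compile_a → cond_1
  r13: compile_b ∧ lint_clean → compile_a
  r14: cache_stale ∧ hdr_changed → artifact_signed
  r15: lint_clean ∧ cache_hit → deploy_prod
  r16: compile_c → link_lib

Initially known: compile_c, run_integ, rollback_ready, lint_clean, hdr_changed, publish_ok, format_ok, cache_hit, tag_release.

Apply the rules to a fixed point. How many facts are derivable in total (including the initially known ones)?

23

Round 1 fires r6, r15, r16, giving cfg_changed, deploy_prod, link_lib.
Round 2 fires r2, r3, r11, giving compile_b, cache_stale, link_bin.
Round 3 fires r9, r13, r14, giving cond_4, compile_a, artifact_signed.
Round 4 fires r8, r12, giving src_changed, cond_1.
Round 5 fires r1, giving run_unit.
Round 6 fires r10, giving tests_changed.
Round 7 fires r5, giving gen_docs.
Closure: {artifact_signed, cache_hit, cache_stale, cfg_changed, compile_a, compile_b, compile_c, cond_1, cond_4, deploy_prod, format_ok, gen_docs, hdr_changed, link_bin, link_lib, lint_clean, publish_ok, rollback_ready, run_integ, run_unit, src_changed, tag_release, tests_changed} — 23 facts.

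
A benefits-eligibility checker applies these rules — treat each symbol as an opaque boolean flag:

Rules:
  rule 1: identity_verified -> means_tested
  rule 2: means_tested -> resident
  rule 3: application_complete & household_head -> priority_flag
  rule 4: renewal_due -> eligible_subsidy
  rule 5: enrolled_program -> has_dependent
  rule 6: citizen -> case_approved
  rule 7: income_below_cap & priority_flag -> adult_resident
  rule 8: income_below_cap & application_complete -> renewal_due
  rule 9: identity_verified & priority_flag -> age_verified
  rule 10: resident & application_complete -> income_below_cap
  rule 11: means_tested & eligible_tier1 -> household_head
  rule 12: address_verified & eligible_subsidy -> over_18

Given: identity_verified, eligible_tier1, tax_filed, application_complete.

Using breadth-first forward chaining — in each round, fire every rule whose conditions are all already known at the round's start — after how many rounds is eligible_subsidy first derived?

5

Round 1 fires rule 1, giving means_tested.
Round 2 fires rule 2, rule 11, giving resident, household_head.
Round 3 fires rule 3, rule 10, giving priority_flag, income_below_cap.
Round 4 fires rule 7, rule 8, rule 9, giving adult_resident, renewal_due, age_verified.
Round 5 fires rule 4, giving eligible_subsidy.
eligible_subsidy first appears in round 5.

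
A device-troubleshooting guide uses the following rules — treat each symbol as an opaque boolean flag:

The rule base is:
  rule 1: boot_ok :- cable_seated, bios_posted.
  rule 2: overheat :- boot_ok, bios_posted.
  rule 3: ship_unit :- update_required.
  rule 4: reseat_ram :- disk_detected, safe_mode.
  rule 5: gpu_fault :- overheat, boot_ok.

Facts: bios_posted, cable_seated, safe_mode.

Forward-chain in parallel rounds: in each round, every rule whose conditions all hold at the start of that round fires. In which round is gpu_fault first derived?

Round 1: rule 1 [boot_ok :- cable_seated, bios_posted.]. Adds boot_ok.
Round 2: rule 2 [overheat :- boot_ok, bios_posted.]. Adds overheat.
Round 3: rule 5 [gpu_fault :- overheat, boot_ok.]. Adds gpu_fault.
gpu_fault first appears in round 3.

3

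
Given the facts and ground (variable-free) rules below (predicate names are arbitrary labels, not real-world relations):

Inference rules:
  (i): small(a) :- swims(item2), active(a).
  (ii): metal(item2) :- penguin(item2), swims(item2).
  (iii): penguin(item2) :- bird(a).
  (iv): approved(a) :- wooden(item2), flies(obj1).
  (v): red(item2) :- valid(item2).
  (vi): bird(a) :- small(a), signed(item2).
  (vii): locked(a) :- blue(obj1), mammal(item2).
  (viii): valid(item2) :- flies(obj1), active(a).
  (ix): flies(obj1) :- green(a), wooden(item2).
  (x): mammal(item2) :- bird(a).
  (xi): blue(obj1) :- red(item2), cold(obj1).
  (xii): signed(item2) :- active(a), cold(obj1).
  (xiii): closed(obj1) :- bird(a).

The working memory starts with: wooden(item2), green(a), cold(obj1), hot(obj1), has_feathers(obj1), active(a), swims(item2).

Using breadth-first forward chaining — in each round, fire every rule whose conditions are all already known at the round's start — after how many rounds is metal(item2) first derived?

4

[1] (i) [small(a) :- swims(item2), active(a).]; (ix) [flies(obj1) :- green(a), wooden(item2).]; (xii) [signed(item2) :- active(a), cold(obj1).]. ⇒ new: small(a), flies(obj1), signed(item2).
[2] (iv) [approved(a) :- wooden(item2), flies(obj1).]; (vi) [bird(a) :- small(a), signed(item2).]; (viii) [valid(item2) :- flies(obj1), active(a).]. ⇒ new: approved(a), bird(a), valid(item2).
[3] (iii) [penguin(item2) :- bird(a).]; (v) [red(item2) :- valid(item2).]; (x) [mammal(item2) :- bird(a).]; (xiii) [closed(obj1) :- bird(a).]. ⇒ new: penguin(item2), red(item2), mammal(item2), closed(obj1).
[4] (ii) [metal(item2) :- penguin(item2), swims(item2).]; (xi) [blue(obj1) :- red(item2), cold(obj1).]. ⇒ new: metal(item2), blue(obj1).
metal(item2) first appears in round 4.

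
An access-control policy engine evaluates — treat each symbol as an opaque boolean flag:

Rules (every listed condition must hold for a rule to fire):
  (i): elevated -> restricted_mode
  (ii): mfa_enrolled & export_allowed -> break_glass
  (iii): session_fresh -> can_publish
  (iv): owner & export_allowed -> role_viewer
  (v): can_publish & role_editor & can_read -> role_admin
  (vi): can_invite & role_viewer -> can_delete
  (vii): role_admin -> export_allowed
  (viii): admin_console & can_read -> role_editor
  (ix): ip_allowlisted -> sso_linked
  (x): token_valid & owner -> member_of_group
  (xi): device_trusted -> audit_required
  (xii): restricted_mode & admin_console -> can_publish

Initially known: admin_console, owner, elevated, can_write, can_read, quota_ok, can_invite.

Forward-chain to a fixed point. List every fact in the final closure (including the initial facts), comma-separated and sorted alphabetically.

admin_console, can_delete, can_invite, can_publish, can_read, can_write, elevated, export_allowed, owner, quota_ok, restricted_mode, role_admin, role_editor, role_viewer

Round 1 — (i), (viii), derive restricted_mode, role_editor.
Round 2 — (xii), derive can_publish.
Round 3 — (v), derive role_admin.
Round 4 — (vii), derive export_allowed.
Round 5 — (iv), derive role_viewer.
Round 6 — (vi), derive can_delete.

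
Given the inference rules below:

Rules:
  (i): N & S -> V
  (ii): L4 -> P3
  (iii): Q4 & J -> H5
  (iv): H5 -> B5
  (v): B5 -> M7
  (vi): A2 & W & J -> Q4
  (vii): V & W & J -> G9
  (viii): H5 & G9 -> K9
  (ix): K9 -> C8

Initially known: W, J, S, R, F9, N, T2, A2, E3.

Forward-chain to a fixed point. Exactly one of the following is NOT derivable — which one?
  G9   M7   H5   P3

P3

Round 1: (i) [N & S -> V]; (vi) [A2 & W & J -> Q4]. Adds V, Q4.
Round 2: (iii) [Q4 & J -> H5]; (vii) [V & W & J -> G9]. Adds H5, G9.
Round 3: (iv) [H5 -> B5]; (viii) [H5 & G9 -> K9]. Adds B5, K9.
Round 4: (v) [B5 -> M7]; (ix) [K9 -> C8]. Adds M7, C8.
Derived: M7 (round 4), G9 (round 2), H5 (round 2). P3 never appears in any round.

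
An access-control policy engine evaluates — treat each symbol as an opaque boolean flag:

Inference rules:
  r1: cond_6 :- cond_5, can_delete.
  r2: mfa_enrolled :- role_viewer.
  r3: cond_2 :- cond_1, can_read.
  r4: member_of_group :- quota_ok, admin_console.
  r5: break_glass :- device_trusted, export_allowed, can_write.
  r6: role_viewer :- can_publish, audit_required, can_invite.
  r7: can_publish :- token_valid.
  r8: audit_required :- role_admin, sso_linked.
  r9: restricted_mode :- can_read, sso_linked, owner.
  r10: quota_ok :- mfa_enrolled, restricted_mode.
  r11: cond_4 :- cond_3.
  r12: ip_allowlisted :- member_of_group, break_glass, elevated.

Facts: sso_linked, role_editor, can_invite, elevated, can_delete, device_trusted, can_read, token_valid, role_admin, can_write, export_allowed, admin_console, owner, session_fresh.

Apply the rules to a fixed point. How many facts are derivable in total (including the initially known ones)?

Round 1 — r5, r7, r8, r9, derive break_glass, can_publish, audit_required, restricted_mode.
Round 2 — r6, derive role_viewer.
Round 3 — r2, derive mfa_enrolled.
Round 4 — r10, derive quota_ok.
Round 5 — r4, derive member_of_group.
Round 6 — r12, derive ip_allowlisted.
Closure: {admin_console, audit_required, break_glass, can_delete, can_invite, can_publish, can_read, can_write, device_trusted, elevated, export_allowed, ip_allowlisted, member_of_group, mfa_enrolled, owner, quota_ok, restricted_mode, role_admin, role_editor, role_viewer, session_fresh, sso_linked, token_valid} — 23 facts.

23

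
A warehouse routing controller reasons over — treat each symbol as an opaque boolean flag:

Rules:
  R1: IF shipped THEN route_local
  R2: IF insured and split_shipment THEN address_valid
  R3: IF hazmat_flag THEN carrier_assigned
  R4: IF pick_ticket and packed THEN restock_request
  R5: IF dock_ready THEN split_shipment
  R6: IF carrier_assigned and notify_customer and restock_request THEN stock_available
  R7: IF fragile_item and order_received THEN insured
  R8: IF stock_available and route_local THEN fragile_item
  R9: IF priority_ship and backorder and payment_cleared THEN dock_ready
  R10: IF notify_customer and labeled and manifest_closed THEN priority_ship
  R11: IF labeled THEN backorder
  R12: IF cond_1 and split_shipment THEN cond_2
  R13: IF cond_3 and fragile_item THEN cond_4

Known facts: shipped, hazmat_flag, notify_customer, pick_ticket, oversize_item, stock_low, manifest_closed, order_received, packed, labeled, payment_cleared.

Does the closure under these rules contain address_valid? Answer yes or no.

Round 1: R1 [IF shipped THEN route_local]; R3 [IF hazmat_flag THEN carrier_assigned]; R4 [IF pick_ticket and packed THEN restock_request]; R10 [IF notify_customer and labeled and manifest_closed THEN priority_ship]; R11 [IF labeled THEN backorder]. Adds route_local, carrier_assigned, restock_request, priority_ship, backorder.
Round 2: R6 [IF carrier_assigned and notify_customer and restock_request THEN stock_available]; R9 [IF priority_ship and backorder and payment_cleared THEN dock_ready]. Adds stock_available, dock_ready.
Round 3: R5 [IF dock_ready THEN split_shipment]; R8 [IF stock_available and route_local THEN fragile_item]. Adds split_shipment, fragile_item.
Round 4: R7 [IF fragile_item and order_received THEN insured]. Adds insured.
Round 5: R2 [IF insured and split_shipment THEN address_valid]. Adds address_valid.
address_valid appears in round 5, so it is derivable.

yes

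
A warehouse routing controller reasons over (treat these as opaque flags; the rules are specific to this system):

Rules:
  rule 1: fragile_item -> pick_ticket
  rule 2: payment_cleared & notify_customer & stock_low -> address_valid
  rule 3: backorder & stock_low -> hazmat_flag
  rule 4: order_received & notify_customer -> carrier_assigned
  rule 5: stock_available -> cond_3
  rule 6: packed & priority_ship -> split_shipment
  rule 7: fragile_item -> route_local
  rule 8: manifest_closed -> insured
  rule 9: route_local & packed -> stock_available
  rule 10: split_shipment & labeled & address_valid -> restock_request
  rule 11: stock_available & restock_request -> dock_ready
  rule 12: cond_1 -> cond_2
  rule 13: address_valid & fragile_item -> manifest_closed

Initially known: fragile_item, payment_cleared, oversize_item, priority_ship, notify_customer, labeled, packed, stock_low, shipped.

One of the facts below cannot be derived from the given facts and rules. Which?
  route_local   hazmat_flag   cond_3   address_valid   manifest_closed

Round 1: rule 1 [fragile_item -> pick_ticket]; rule 2 [payment_cleared & notify_customer & stock_low -> address_valid]; rule 6 [packed & priority_ship -> split_shipment]; rule 7 [fragile_item -> route_local]. Adds pick_ticket, address_valid, split_shipment, route_local.
Round 2: rule 9 [route_local & packed -> stock_available]; rule 10 [split_shipment & labeled & address_valid -> restock_request]; rule 13 [address_valid & fragile_item -> manifest_closed]. Adds stock_available, restock_request, manifest_closed.
Round 3: rule 5 [stock_available -> cond_3]; rule 8 [manifest_closed -> insured]; rule 11 [stock_available & restock_request -> dock_ready]. Adds cond_3, insured, dock_ready.
Derived: route_local (round 1), cond_3 (round 3), manifest_closed (round 2), address_valid (round 1). hazmat_flag never appears in any round.

hazmat_flag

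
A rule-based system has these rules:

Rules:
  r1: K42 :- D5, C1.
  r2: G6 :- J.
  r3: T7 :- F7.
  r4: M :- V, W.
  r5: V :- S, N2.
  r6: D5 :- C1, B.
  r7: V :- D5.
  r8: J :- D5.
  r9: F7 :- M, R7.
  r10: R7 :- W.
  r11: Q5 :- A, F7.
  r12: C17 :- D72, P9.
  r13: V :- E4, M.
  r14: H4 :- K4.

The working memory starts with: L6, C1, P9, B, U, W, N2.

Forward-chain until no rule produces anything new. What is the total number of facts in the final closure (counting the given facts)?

16

Round 1: r6 [D5 :- C1, B.]; r10 [R7 :- W.]. New: D5, R7.
Round 2: r1 [K42 :- D5, C1.]; r7 [V :- D5.]; r8 [J :- D5.]. New: K42, V, J.
Round 3: r2 [G6 :- J.]; r4 [M :- V, W.]. New: G6, M.
Round 4: r9 [F7 :- M, R7.]. New: F7.
Round 5: r3 [T7 :- F7.]. New: T7.
Closure: {B, C1, D5, F7, G6, J, K42, L6, M, N2, P9, R7, T7, U, V, W} — 16 facts.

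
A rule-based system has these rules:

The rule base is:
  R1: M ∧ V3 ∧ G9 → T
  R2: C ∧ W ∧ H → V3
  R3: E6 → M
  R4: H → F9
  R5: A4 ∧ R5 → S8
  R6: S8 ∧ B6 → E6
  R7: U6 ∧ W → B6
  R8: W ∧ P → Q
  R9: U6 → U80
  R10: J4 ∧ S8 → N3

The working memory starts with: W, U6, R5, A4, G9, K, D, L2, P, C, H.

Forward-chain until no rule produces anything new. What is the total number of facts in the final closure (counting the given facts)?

20

Round 1 — R2, R4, R5, R7, R8, R9, derive V3, F9, S8, B6, Q, U80.
Round 2 — R6, derive E6.
Round 3 — R3, derive M.
Round 4 — R1, derive T.
Closure: {A4, B6, C, D, E6, F9, G9, H, K, L2, M, P, Q, R5, S8, T, U6, U80, V3, W} — 20 facts.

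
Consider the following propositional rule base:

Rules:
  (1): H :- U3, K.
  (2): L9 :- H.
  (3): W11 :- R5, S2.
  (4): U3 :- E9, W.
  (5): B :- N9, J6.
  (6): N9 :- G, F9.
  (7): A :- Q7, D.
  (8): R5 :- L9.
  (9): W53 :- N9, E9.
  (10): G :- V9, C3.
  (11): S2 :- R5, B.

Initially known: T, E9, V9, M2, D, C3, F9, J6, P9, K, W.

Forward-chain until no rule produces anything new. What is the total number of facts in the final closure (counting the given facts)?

21

[1] (4) [U3 :- E9, W.]; (10) [G :- V9, C3.]. ⇒ new: U3, G.
[2] (1) [H :- U3, K.]; (6) [N9 :- G, F9.]. ⇒ new: H, N9.
[3] (2) [L9 :- H.]; (5) [B :- N9, J6.]; (9) [W53 :- N9, E9.]. ⇒ new: L9, B, W53.
[4] (8) [R5 :- L9.]. ⇒ new: R5.
[5] (11) [S2 :- R5, B.]. ⇒ new: S2.
[6] (3) [W11 :- R5, S2.]. ⇒ new: W11.
Closure: {B, C3, D, E9, F9, G, H, J6, K, L9, M2, N9, P9, R5, S2, T, U3, V9, W, W11, W53} — 21 facts.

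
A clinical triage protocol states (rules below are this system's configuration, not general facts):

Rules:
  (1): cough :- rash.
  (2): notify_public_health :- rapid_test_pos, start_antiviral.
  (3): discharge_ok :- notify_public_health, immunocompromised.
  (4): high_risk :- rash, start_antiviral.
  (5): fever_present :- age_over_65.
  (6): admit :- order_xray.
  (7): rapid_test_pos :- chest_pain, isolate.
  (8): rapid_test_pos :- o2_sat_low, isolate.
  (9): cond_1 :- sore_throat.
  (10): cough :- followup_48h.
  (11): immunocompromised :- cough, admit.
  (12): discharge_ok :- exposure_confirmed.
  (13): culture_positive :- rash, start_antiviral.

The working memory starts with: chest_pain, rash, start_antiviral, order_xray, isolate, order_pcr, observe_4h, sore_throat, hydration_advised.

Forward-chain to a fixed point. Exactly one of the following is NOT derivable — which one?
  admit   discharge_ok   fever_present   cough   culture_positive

fever_present

[1] (1) [cough :- rash.]; (4) [high_risk :- rash, start_antiviral.]; (6) [admit :- order_xray.]; (7) [rapid_test_pos :- chest_pain, isolate.]; (9) [cond_1 :- sore_throat.]; (13) [culture_positive :- rash, start_antiviral.]. ⇒ new: cough, high_risk, admit, rapid_test_pos, cond_1, culture_positive.
[2] (2) [notify_public_health :- rapid_test_pos, start_antiviral.]; (11) [immunocompromised :- cough, admit.]. ⇒ new: notify_public_health, immunocompromised.
[3] (3) [discharge_ok :- notify_public_health, immunocompromised.]. ⇒ new: discharge_ok.
Derived: cough (round 1), culture_positive (round 1), admit (round 1), discharge_ok (round 3). fever_present never appears in any round.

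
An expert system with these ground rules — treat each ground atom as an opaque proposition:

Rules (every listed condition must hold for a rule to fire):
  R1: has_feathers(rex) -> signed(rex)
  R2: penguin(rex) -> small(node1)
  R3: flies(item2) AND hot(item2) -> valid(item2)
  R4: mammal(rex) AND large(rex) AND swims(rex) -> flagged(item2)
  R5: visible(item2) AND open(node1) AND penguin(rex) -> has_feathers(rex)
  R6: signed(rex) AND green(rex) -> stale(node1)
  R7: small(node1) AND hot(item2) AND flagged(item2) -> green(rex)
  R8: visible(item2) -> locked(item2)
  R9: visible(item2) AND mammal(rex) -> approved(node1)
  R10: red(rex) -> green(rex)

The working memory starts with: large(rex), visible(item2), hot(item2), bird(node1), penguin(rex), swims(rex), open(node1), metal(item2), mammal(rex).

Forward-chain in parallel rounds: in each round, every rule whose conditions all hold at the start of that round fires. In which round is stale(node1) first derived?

Round 1 — R2, R4, R5, R8, R9, derive small(node1), flagged(item2), has_feathers(rex), locked(item2), approved(node1).
Round 2 — R1, R7, derive signed(rex), green(rex).
Round 3 — R6, derive stale(node1).
stale(node1) first appears in round 3.

3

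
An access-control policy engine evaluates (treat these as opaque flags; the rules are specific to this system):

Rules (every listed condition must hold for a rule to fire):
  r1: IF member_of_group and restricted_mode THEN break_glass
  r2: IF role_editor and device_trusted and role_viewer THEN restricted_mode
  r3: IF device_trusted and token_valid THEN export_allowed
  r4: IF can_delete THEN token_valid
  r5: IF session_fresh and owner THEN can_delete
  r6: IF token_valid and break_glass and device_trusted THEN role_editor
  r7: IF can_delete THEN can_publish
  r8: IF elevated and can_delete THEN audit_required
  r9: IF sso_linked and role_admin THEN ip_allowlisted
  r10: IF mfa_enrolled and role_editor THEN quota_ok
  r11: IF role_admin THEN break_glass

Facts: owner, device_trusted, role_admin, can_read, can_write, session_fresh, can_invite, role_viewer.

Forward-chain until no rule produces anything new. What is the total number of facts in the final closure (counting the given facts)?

15

Round 1: r5 [IF session_fresh and owner THEN can_delete]; r11 [IF role_admin THEN break_glass]. New: can_delete, break_glass.
Round 2: r4 [IF can_delete THEN token_valid]; r7 [IF can_delete THEN can_publish]. New: token_valid, can_publish.
Round 3: r3 [IF device_trusted and token_valid THEN export_allowed]; r6 [IF token_valid and break_glass and device_trusted THEN role_editor]. New: export_allowed, role_editor.
Round 4: r2 [IF role_editor and device_trusted and role_viewer THEN restricted_mode]. New: restricted_mode.
Closure: {break_glass, can_delete, can_invite, can_publish, can_read, can_write, device_trusted, export_allowed, owner, restricted_mode, role_admin, role_editor, role_viewer, session_fresh, token_valid} — 15 facts.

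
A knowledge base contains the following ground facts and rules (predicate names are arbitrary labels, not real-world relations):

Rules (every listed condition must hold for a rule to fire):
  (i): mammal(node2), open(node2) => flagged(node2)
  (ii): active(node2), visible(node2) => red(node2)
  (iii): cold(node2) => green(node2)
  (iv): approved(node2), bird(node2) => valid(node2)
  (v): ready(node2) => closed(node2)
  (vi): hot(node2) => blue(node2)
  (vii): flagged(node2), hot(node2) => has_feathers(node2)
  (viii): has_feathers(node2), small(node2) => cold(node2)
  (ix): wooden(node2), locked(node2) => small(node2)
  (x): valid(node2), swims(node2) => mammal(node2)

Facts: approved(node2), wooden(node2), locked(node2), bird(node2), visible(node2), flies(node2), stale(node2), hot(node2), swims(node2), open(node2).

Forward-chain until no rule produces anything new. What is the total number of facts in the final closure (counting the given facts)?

Round 1: (iv) [approved(node2), bird(node2) => valid(node2)]; (vi) [hot(node2) => blue(node2)]; (ix) [wooden(node2), locked(node2) => small(node2)]. Adds valid(node2), blue(node2), small(node2).
Round 2: (x) [valid(node2), swims(node2) => mammal(node2)]. Adds mammal(node2).
Round 3: (i) [mammal(node2), open(node2) => flagged(node2)]. Adds flagged(node2).
Round 4: (vii) [flagged(node2), hot(node2) => has_feathers(node2)]. Adds has_feathers(node2).
Round 5: (viii) [has_feathers(node2), small(node2) => cold(node2)]. Adds cold(node2).
Round 6: (iii) [cold(node2) => green(node2)]. Adds green(node2).
Closure: {approved(node2), bird(node2), blue(node2), cold(node2), flagged(node2), flies(node2), green(node2), has_feathers(node2), hot(node2), locked(node2), mammal(node2), open(node2), small(node2), stale(node2), swims(node2), valid(node2), visible(node2), wooden(node2)} — 18 facts.

18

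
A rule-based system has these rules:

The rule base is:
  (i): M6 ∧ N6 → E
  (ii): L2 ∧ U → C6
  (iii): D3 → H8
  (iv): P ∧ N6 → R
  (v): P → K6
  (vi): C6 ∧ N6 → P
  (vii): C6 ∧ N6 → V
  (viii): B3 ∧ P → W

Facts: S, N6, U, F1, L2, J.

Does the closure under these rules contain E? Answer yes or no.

Round 1: (ii) [L2 ∧ U → C6]. Adds C6.
Round 2: (vi) [C6 ∧ N6 → P]; (vii) [C6 ∧ N6 → V]. Adds P, V.
Round 3: (iv) [P ∧ N6 → R]; (v) [P → K6]. Adds R, K6.
Fixed point reached. E is concluded only by (i); (i) needs M6 (never derived).

no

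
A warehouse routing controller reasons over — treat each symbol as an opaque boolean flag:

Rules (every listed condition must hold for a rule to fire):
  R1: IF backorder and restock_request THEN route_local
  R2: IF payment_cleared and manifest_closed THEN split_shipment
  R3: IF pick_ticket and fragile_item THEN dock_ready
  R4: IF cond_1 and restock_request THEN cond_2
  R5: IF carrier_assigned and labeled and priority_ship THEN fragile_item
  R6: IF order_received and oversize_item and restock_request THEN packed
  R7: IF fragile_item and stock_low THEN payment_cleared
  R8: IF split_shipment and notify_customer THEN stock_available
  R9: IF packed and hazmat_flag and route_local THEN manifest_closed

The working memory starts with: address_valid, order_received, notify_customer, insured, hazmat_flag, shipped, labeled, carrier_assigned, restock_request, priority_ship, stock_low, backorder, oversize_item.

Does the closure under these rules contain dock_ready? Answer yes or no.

Round 1 fires R1, R5, R6, giving route_local, fragile_item, packed.
Round 2 fires R7, R9, giving payment_cleared, manifest_closed.
Round 3 fires R2, giving split_shipment.
Round 4 fires R8, giving stock_available.
Fixed point reached. dock_ready is concluded only by R3; R3 needs pick_ticket (never derived).

no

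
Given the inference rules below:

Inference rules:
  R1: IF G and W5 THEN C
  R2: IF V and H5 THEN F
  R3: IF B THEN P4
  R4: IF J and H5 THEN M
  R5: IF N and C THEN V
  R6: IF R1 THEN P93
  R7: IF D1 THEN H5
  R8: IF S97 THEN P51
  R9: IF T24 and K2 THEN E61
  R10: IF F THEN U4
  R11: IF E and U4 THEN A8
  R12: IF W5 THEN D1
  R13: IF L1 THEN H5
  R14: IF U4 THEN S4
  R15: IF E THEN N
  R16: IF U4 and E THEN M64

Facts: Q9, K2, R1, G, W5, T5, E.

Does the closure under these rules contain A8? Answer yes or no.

yes

Round 1 — R1, R6, R12, R15, derive C, P93, D1, N.
Round 2 — R5, R7, derive V, H5.
Round 3 — R2, derive F.
Round 4 — R10, derive U4.
Round 5 — R11, R14, R16, derive A8, S4, M64.
A8 appears in round 5, so it is derivable.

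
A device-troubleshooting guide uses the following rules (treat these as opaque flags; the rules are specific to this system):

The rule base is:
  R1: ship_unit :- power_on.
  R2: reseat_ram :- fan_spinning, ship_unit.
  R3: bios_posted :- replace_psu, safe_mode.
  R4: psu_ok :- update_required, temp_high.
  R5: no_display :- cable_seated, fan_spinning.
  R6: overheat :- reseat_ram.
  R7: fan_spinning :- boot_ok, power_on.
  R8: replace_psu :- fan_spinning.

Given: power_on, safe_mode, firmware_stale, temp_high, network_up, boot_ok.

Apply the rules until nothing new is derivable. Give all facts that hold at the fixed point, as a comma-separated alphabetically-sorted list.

Round 1 — R1, R7, derive ship_unit, fan_spinning.
Round 2 — R2, R8, derive reseat_ram, replace_psu.
Round 3 — R3, R6, derive bios_posted, overheat.

bios_posted, boot_ok, fan_spinning, firmware_stale, network_up, overheat, power_on, replace_psu, reseat_ram, safe_mode, ship_unit, temp_high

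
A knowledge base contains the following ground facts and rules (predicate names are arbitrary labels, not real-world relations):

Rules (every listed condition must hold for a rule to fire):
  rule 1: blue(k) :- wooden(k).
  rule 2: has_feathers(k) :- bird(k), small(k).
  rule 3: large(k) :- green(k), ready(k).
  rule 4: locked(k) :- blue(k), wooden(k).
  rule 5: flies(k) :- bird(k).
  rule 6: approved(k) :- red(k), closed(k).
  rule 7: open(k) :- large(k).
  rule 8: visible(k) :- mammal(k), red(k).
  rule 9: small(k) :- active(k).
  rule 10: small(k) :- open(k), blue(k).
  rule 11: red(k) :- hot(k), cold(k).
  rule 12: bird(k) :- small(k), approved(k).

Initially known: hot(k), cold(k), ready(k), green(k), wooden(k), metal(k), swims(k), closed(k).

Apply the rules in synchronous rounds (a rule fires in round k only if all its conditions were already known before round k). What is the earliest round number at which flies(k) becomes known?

5

Round 1 — rule 1, rule 3, rule 11, derive blue(k), large(k), red(k).
Round 2 — rule 4, rule 6, rule 7, derive locked(k), approved(k), open(k).
Round 3 — rule 10, derive small(k).
Round 4 — rule 12, derive bird(k).
Round 5 — rule 2, rule 5, derive has_feathers(k), flies(k).
flies(k) first appears in round 5.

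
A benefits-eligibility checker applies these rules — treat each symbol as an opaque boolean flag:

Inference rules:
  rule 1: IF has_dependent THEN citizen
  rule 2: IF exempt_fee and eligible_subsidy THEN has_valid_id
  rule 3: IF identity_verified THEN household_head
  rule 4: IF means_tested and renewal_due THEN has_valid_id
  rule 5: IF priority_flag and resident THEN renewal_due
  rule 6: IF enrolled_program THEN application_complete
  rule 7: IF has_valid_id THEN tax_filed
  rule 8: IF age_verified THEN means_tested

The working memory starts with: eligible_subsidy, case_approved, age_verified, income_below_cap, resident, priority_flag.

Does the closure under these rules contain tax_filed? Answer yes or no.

yes

Round 1: rule 5 [IF priority_flag and resident THEN renewal_due]; rule 8 [IF age_verified THEN means_tested]. New: renewal_due, means_tested.
Round 2: rule 4 [IF means_tested and renewal_due THEN has_valid_id]. New: has_valid_id.
Round 3: rule 7 [IF has_valid_id THEN tax_filed]. New: tax_filed.
tax_filed appears in round 3, so it is derivable.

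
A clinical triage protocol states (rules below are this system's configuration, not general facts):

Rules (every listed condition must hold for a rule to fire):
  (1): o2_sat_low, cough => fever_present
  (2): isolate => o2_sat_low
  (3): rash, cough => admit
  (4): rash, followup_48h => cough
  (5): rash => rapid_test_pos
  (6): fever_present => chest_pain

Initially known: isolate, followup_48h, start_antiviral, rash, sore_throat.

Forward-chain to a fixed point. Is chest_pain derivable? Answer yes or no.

Round 1: (2) [isolate => o2_sat_low]; (4) [rash, followup_48h => cough]; (5) [rash => rapid_test_pos]. New: o2_sat_low, cough, rapid_test_pos.
Round 2: (1) [o2_sat_low, cough => fever_present]; (3) [rash, cough => admit]. New: fever_present, admit.
Round 3: (6) [fever_present => chest_pain]. New: chest_pain.
chest_pain appears in round 3, so it is derivable.

yes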